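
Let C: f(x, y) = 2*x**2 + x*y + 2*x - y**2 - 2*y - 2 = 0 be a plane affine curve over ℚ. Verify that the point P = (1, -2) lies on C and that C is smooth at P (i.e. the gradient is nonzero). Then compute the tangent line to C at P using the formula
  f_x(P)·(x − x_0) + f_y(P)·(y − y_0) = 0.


Tangent line at P: 4*x + 3*y + 2 = 0.

Step 1: f(1, -2) = 0, so P lies on C.
Step 2: partial derivatives
  f_x(x, y) = 4*x + y + 2, f_y(x, y) = x - 2*y - 2.
  f_x(P) = 4, f_y(P) = 3 (gradient nonzero, so P is smooth).
Step 3: tangent line at P: 4·(x − 1) + 3·(y − -2) = 0.
Expanding: 4*x + 3*y + 2 = 0.


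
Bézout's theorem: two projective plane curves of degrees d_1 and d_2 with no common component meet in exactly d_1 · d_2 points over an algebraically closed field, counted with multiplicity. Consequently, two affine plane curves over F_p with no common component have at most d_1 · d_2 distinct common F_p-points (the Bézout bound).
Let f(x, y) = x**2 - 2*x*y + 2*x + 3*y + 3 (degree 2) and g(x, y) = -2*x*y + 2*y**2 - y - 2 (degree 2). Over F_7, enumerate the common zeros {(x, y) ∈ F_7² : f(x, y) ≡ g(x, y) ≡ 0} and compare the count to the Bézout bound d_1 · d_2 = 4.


Common zeros: {(3, 6)}; count = 1; Bézout bound = 4.

deg(f) = 2, deg(g) = 2, so Bézout bound = 4.
Scan x ∈ F_7. For each x, list the y ∈ F_7 with f(x, y) ≡ 0 and those with g(x, y) ≡ 0 (mod 7); the common zeros in that column are the intersection.
  x = 0: f ≡ 0 at y ∈ {6}; g ≡ 0 at y ∈ ∅; common: ∅.
  x = 1: f ≡ 0 at y ∈ {1}; g ≡ 0 at y ∈ {2, 3}; common: ∅.
  x = 2: f ≡ 0 at y ∈ {4}; g ≡ 0 at y ∈ ∅; common: ∅.
  x = 3: f ≡ 0 at y ∈ {6}; g ≡ 0 at y ∈ {1, 6}; common: {6}.
  x = 4: f ≡ 0 at y ∈ {4}; g ≡ 0 at y ∈ ∅; common: ∅.
  x = 5: f ≡ 0 at y ∈ ∅; g ≡ 0 at y ∈ {4, 5}; common: ∅.
  x = 6: f ≡ 0 at y ∈ {1}; g ≡ 0 at y ∈ ∅; common: ∅.
Collecting: common zeros = {(3, 6)}, so the count is 1.
Comparison with the Bézout bound: 1 ≤ 4 = deg(f)·deg(g), as expected for curves with no common component (the affine F_7-count falls short of the bound because intersections may lie at infinity, over extension fields, or carry multiplicity).


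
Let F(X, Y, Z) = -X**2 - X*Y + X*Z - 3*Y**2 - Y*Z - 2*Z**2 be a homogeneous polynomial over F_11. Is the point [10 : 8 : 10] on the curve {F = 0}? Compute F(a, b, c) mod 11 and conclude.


F(10,8,10) ≡ 9 (mod 11); P is NOT on the curve.

Evaluate F(10, 8, 10) term-by-term (mod 11).
  -X**2 ↦ -1·100·1·1 = -100
  -X*Y ↦ -1·10·8·1 = -80
  X*Z ↦ 1·10·1·10 = 100
  -3*Y**2 ↦ -3·1·64·1 = -192
  -Y*Z ↦ -1·1·8·10 = -80
  -2*Z**2 ↦ -2·1·1·100 = -200
Sum: F(10, 8, 10) = (-100) + (-80) + (100) + (-192) + (-80) + (-200) = -552.
Reducing mod 11: -552 ≡ 9 (mod 11).
Since F(a, b, c) ≡ 9 ≠ 0 (mod 11), P does NOT lie on the curve.


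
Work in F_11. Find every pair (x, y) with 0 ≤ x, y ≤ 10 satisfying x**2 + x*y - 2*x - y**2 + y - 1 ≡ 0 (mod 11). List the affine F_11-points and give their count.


Affine F_11-points: {(2, 5), (2, 9), (4, 1), (4, 4), (5, 2), (5, 4), (6, 2), (6, 5), (8, 1), (8, 8)}; count = 10.

For each of the 121 pairs (x, y) ∈ F_11², evaluate f(x, y) mod 11. Record the zeros.
  x = 0: [0↦10, 1↦10, 2↦8, 3↦4, 4↦9, 5↦1, 6↦2, 7↦1, 8↦9, 9↦4, 10↦8]  zeros at y ∈ ∅
  x = 1: [0↦9, 1↦10, 2↦9, 3↦6, 4↦1, 5↦5, 6↦7, 7↦7, 8↦5, 9↦1, 10↦6]  zeros at y ∈ ∅
  x = 2: [0↦10, 1↦1, 2↦1, 3↦10, 4↦6, 5↦0, 6↦3, 7↦4, 8↦3, 9↦0, 10↦6]  zeros at y ∈ {5, 9}
  x = 3: [0↦2, 1↦5, 2↦6, 3↦5, 4↦2, 5↦8, 6↦1, 7↦3, 8↦3, 9↦1, 10↦8]  zeros at y ∈ ∅
  x = 4: [0↦7, 1↦0, 2↦2, 3↦2, 4↦0, 5↦7, 6↦1, 7↦4, 8↦5, 9↦4, 10↦1]  zeros at y ∈ {1, 4}
  x = 5: [0↦3, 1↦8, 2↦0, 3↦1, 4↦0, 5↦8, 6↦3, 7↦7, 8↦9, 9↦9, 10↦7]  zeros at y ∈ {2, 4}
  x = 6: [0↦1, 1↦7, 2↦0, 3↦2, 4↦2, 5↦0, 6↦7, 7↦1, 8↦4, 9↦5, 10↦4]  zeros at y ∈ {2, 5}
  x = 7: [0↦1, 1↦8, 2↦2, 3↦5, 4↦6, 5↦5, 6↦2, 7↦8, 8↦1, 9↦3, 10↦3]  zeros at y ∈ ∅
  x = 8: [0↦3, 1↦0, 2↦6, 3↦10, 4↦1, 5↦1, 6↦10, 7↦6, 8↦0, 9↦3, 10↦4]  zeros at y ∈ {1, 8}
  x = 9: [0↦7, 1↦5, 2↦1, 3↦6, 4↦9, 5↦10, 6↦9, 7↦6, 8↦1, 9↦5, 10↦7]  zeros at y ∈ ∅
  x = 10: [0↦2, 1↦1, 2↦9, 3↦4, 4↦8, 5↦10, 6↦10, 7↦8, 8↦4, 9↦9, 10↦1]  zeros at y ∈ ∅
Collecting zeros: affine points = {(2, 5), (2, 9), (4, 1), (4, 4), (5, 2), (5, 4), (6, 2), (6, 5), (8, 1), (8, 8)}.
Total count |C(F_11)_aff| = 10.


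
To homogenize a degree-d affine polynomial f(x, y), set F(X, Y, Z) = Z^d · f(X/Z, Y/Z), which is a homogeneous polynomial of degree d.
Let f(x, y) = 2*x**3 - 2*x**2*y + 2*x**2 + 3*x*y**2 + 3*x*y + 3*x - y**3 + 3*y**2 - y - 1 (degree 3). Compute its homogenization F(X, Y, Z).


F(X, Y, Z) = 2*X**3 - 2*X**2*Y + 2*X**2*Z + 3*X*Y**2 + 3*X*Y*Z + 3*X*Z**2 - Y**3 + 3*Y**2*Z - Y*Z**2 - Z**3

deg(f) = 3.
Substitute x = X/Z, y = Y/Z into f, then multiply by Z^3.
  monomial 2·x^3·y^0 ↦ 2·X^3·Y^0·Z^0.
  monomial -2·x^2·y^1 ↦ -2·X^2·Y^1·Z^0.
  monomial 2·x^2·y^0 ↦ 2·X^2·Y^0·Z^1.
  monomial 3·x^1·y^2 ↦ 3·X^1·Y^2·Z^0.
  monomial 3·x^1·y^1 ↦ 3·X^1·Y^1·Z^1.
  monomial 3·x^1·y^0 ↦ 3·X^1·Y^0·Z^2.
  monomial -1·x^0·y^3 ↦ -1·X^0·Y^3·Z^0.
  monomial 3·x^0·y^2 ↦ 3·X^0·Y^2·Z^1.
  monomial -1·x^0·y^1 ↦ -1·X^0·Y^1·Z^2.
  monomial -1·x^0·y^0 ↦ -1·X^0·Y^0·Z^3.
Collecting: F(X, Y, Z) = 2*X**3 - 2*X**2*Y + 2*X**2*Z + 3*X*Y**2 + 3*X*Y*Z + 3*X*Z**2 - Y**3 + 3*Y**2*Z - Y*Z**2 - Z**3.


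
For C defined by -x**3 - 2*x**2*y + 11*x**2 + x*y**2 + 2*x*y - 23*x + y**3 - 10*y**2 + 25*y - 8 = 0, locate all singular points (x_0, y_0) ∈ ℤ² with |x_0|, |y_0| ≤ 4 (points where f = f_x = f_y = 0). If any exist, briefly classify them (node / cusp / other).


Singular points: {(2, 3)}; classification: node.

Compute partial derivatives:
  f_x = -3*x**2 - 4*x*y + 22*x + y**2 + 2*y - 23.
  f_y = -2*x**2 + 2*x*y + 2*x + 3*y**2 - 20*y + 25.
Scan x_0 ∈ {−4, ..., 4}. For each x_0, f_y(x_0, y) is a polynomial in y; find its integer roots y ∈ {−4, ..., 4}, then test f_x and f at those candidates.
  x = -4: f_y(-4, y) = 3*y**2 - 28*y - 15; no integer root y with |y| ≤ 4.
  x = -3: f_y(-3, y) = 3*y**2 - 26*y + 1; no integer root y with |y| ≤ 4.
  x = -2: f_y(-2, y) = 3*y**2 - 24*y + 13; no integer root y with |y| ≤ 4.
  x = -1: f_y(-1, y) = 3*y**2 - 22*y + 21; no integer root y with |y| ≤ 4.
  x = 0: f_y(0, y) = 3*y**2 - 20*y + 25; no integer root y with |y| ≤ 4.
  x = 1: f_y(1, y) = 3*y**2 - 18*y + 25; no integer root y with |y| ≤ 4.
  x = 2: f_y(2, y) = 3*y**2 - 16*y + 21; vanishes at y ∈ {3}. (2, 3): f_x = 0, f = 0 — SINGULAR.
  x = 3: f_y(3, y) = 3*y**2 - 14*y + 13; no integer root y with |y| ≤ 4.
  x = 4: f_y(4, y) = 3*y**2 - 12*y + 1; no integer root y with |y| ≤ 4.
Only singular point on the grid: (2, 3).
Classify: substitute x = 2 + u, y = 3 + v and expand: f = -u**3 - 2*u**2*v - u**2 + u*v**2 + v**3 + v**2.
No constant or linear terms (consistent with a singular point). Quadratic part: -u**2 + v**2. Cubic part: -u**3 - 2*u**2*v + u*v**2 + v**3.
The quadratic part v**2 - u**2 = (v − u)(v + u) splits into two distinct linear factors, so there are two distinct tangent lines y − 3 = ±(x − 2) — this is a node (ordinary double point).
Classification: node.


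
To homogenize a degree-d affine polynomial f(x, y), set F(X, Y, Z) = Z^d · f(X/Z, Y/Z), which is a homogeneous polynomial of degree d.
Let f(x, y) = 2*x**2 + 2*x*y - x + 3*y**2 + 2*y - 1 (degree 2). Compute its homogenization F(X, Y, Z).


F(X, Y, Z) = 2*X**2 + 2*X*Y - X*Z + 3*Y**2 + 2*Y*Z - Z**2

deg(f) = 2.
Substitute x = X/Z, y = Y/Z into f, then multiply by Z^2.
  monomial 2·x^2·y^0 ↦ 2·X^2·Y^0·Z^0.
  monomial 2·x^1·y^1 ↦ 2·X^1·Y^1·Z^0.
  monomial -1·x^1·y^0 ↦ -1·X^1·Y^0·Z^1.
  monomial 3·x^0·y^2 ↦ 3·X^0·Y^2·Z^0.
  monomial 2·x^0·y^1 ↦ 2·X^0·Y^1·Z^1.
  monomial -1·x^0·y^0 ↦ -1·X^0·Y^0·Z^2.
Collecting: F(X, Y, Z) = 2*X**2 + 2*X*Y - X*Z + 3*Y**2 + 2*Y*Z - Z**2.


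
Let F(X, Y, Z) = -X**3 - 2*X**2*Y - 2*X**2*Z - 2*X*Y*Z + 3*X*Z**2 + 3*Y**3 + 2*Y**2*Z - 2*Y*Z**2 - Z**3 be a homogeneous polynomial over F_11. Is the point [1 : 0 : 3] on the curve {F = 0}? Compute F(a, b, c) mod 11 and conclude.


F(1,0,3) ≡ 4 (mod 11); P is NOT on the curve.

Evaluate F(1, 0, 3) term-by-term (mod 11).
  -X**3 ↦ -1·1·1·1 = -1
  -2*X**2*Y ↦ -2·1·0·1 = 0
  -2*X**2*Z ↦ -2·1·1·3 = -6
  -2*X*Y*Z ↦ -2·1·0·3 = 0
  3*X*Z**2 ↦ 3·1·1·9 = 27
  3*Y**3 ↦ 3·1·0·1 = 0
  2*Y**2*Z ↦ 2·1·0·3 = 0
  -2*Y*Z**2 ↦ -2·1·0·9 = 0
  -Z**3 ↦ -1·1·1·27 = -27
Sum: F(1, 0, 3) = (-1) + (0) + (-6) + (0) + (27) + (0) + (0) + (0) + (-27) = -7.
Reducing mod 11: -7 ≡ 4 (mod 11).
Since F(a, b, c) ≡ 4 ≠ 0 (mod 11), P does NOT lie on the curve.


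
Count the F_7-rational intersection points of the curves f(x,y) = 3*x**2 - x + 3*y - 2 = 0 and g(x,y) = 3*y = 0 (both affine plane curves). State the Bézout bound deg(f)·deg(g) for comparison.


Common zeros: {(1, 0), (4, 0)}; count = 2; Bézout bound = 2.

deg(f) = 2, deg(g) = 1, so Bézout bound = 2.
Scan x ∈ F_7. For each x, list the y ∈ F_7 with f(x, y) ≡ 0 and those with g(x, y) ≡ 0 (mod 7); the common zeros in that column are the intersection.
  x = 0: f ≡ 0 at y ∈ {3}; g ≡ 0 at y ∈ {0}; common: ∅.
  x = 1: f ≡ 0 at y ∈ {0}; g ≡ 0 at y ∈ {0}; common: {0}.
  x = 2: f ≡ 0 at y ∈ {2}; g ≡ 0 at y ∈ {0}; common: ∅.
  x = 3: f ≡ 0 at y ∈ {2}; g ≡ 0 at y ∈ {0}; common: ∅.
  x = 4: f ≡ 0 at y ∈ {0}; g ≡ 0 at y ∈ {0}; common: {0}.
  x = 5: f ≡ 0 at y ∈ {3}; g ≡ 0 at y ∈ {0}; common: ∅.
  x = 6: f ≡ 0 at y ∈ {4}; g ≡ 0 at y ∈ {0}; common: ∅.
Collecting: common zeros = {(1, 0), (4, 0)}, so the count is 2.
Comparison with the Bézout bound: 2 ≤ 2 = deg(f)·deg(g), as expected for curves with no common component (the bound is attained).


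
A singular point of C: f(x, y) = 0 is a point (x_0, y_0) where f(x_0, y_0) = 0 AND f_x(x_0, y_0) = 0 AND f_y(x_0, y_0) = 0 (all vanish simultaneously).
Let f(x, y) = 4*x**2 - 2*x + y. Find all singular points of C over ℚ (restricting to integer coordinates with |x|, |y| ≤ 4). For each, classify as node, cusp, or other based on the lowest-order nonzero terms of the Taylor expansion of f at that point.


No singular points in the scanned grid; C is smooth there.

Compute partial derivatives:
  f_x = 8*x - 2.
  f_y = 1.
f_y = 1 is a nonzero constant, so f_y never vanishes: no point (x, y) can satisfy f = f_x = f_y = 0. In particular no (x, y) ∈ {−4, ..., 4}² is singular; the curve is smooth.


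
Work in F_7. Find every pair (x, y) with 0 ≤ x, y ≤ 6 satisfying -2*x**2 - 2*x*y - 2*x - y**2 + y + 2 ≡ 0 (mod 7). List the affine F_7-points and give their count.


Affine F_7-points: {(0, 2), (0, 6), (1, 3), (2, 1), (2, 3), (3, 1), (4, 2), (4, 5)}; count = 8.

For each of the 49 pairs (x, y) ∈ F_7², evaluate f(x, y) mod 7. Record the zeros.
  x = 0: [0↦2, 1↦2, 2↦0, 3↦3, 4↦4, 5↦3, 6↦0]  zeros at y ∈ {2, 6}
  x = 1: [0↦5, 1↦3, 2↦6, 3↦0, 4↦6, 5↦3, 6↦5]  zeros at y ∈ {3}
  x = 2: [0↦4, 1↦0, 2↦1, 3↦0, 4↦4, 5↦6, 6↦6]  zeros at y ∈ {1, 3}
  x = 3: [0↦6, 1↦0, 2↦6, 3↦3, 4↦5, 5↦5, 6↦3]  zeros at y ∈ {1}
  x = 4: [0↦4, 1↦3, 2↦0, 3↦2, 4↦2, 5↦0, 6↦3]  zeros at y ∈ {2, 5}
  x = 5: [0↦5, 1↦2, 2↦4, 3↦4, 4↦2, 5↦5, 6↦6]  zeros at y ∈ ∅
  x = 6: [0↦2, 1↦4, 2↦4, 3↦2, 4↦5, 5↦6, 6↦5]  zeros at y ∈ ∅
Collecting zeros: affine points = {(0, 2), (0, 6), (1, 3), (2, 1), (2, 3), (3, 1), (4, 2), (4, 5)}.
Total count |C(F_7)_aff| = 8.


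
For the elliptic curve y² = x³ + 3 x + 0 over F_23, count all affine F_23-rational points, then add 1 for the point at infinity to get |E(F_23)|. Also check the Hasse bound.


Affine points = {(0, 0), (1, 2), (1, 21), (3, 6), (3, 17), (5, 5), (5, 18), (6, 2), (6, 21), (10, 8), (10, 15), (12, 4), (12, 19), (14, 7), (14, 16), (15, 4), (15, 19), (16, 2), (16, 21), (19, 4), (19, 19), (21, 3), (21, 20)}; affine count = 23; |E(F_23)| = 24.

Discriminant check: Δ ∝ 4a³ + 27b² = 4·3³ + 27·0² = 4·27 + 27·0 ≡ 16 (mod 23). Nonzero ⇒ E is nonsingular.
For each x ∈ F_23, compute rhs = x³ + 3·x + 0 mod 23, then count y ∈ F_23 with y² ≡ rhs.
  x = 0: rhs = 0, matching y values: 0 (1 points).
  x = 1: rhs = 4, matching y values: 2, 21 (2 points).
  x = 2: rhs = 14, matching y values: none (0 points).
  x = 3: rhs = 13, matching y values: 6, 17 (2 points).
  x = 4: rhs = 7, matching y values: none (0 points).
  x = 5: rhs = 2, matching y values: 5, 18 (2 points).
  x = 6: rhs = 4, matching y values: 2, 21 (2 points).
  x = 7: rhs = 19, matching y values: none (0 points).
  x = 8: rhs = 7, matching y values: none (0 points).
  x = 9: rhs = 20, matching y values: none (0 points).
  x = 10: rhs = 18, matching y values: 8, 15 (2 points).
  x = 11: rhs = 7, matching y values: none (0 points).
  x = 12: rhs = 16, matching y values: 4, 19 (2 points).
  x = 13: rhs = 5, matching y values: none (0 points).
  x = 14: rhs = 3, matching y values: 7, 16 (2 points).
  x = 15: rhs = 16, matching y values: 4, 19 (2 points).
  x = 16: rhs = 4, matching y values: 2, 21 (2 points).
  x = 17: rhs = 19, matching y values: none (0 points).
  x = 18: rhs = 21, matching y values: none (0 points).
  x = 19: rhs = 16, matching y values: 4, 19 (2 points).
  x = 20: rhs = 10, matching y values: none (0 points).
  x = 21: rhs = 9, matching y values: 3, 20 (2 points).
  x = 22: rhs = 19, matching y values: none (0 points).
Total affine count: 23.
Full point count |E(F_23)| = 23 + 1 = 24.
Hasse bound: |24 − (23+1)| = |0| = 0 ≤ 2√23 ≈ 9.5917 ✓.


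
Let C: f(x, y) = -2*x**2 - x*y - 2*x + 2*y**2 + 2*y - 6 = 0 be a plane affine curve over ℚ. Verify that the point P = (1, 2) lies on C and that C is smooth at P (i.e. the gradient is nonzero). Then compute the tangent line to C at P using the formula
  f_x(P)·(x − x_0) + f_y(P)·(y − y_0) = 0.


Tangent line at P: -8*x + 9*y - 10 = 0.

Step 1: f(1, 2) = 0, so P lies on C.
Step 2: partial derivatives
  f_x(x, y) = -4*x - y - 2, f_y(x, y) = -x + 4*y + 2.
  f_x(P) = -8, f_y(P) = 9 (gradient nonzero, so P is smooth).
Step 3: tangent line at P: -8·(x − 1) + 9·(y − 2) = 0.
Expanding: -8*x + 9*y - 10 = 0.


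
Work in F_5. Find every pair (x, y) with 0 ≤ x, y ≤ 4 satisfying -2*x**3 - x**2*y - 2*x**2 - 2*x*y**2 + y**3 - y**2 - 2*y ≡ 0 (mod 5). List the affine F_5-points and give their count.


Affine F_5-points: {(0, 0), (0, 2), (0, 4), (1, 4), (2, 3), (4, 0)}; count = 6.

For each of the 25 pairs (x, y) ∈ F_5², evaluate f(x, y) mod 5. Record the zeros.
  x = 0: [0↦0, 1↦3, 2↦0, 3↦2, 4↦0]  zeros at y ∈ {0, 2, 4}
  x = 1: [0↦1, 1↦1, 2↦1, 3↦2, 4↦0]  zeros at y ∈ {4}
  x = 2: [0↦1, 1↦1, 2↦2, 3↦0, 4↦1]  zeros at y ∈ {3}
  x = 3: [0↦3, 1↦1, 2↦1, 3↦4, 4↦1]  zeros at y ∈ ∅
  x = 4: [0↦0, 1↦4, 2↦1, 3↦2, 4↦3]  zeros at y ∈ {0}
Collecting zeros: affine points = {(0, 0), (0, 2), (0, 4), (1, 4), (2, 3), (4, 0)}.
Total count |C(F_5)_aff| = 6.


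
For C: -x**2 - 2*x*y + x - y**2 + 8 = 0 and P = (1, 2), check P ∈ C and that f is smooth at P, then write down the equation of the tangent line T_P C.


Tangent line at P: -5*x - 6*y + 17 = 0.

Step 1: f(1, 2) = 0, so P lies on C.
Step 2: partial derivatives
  f_x(x, y) = -2*x - 2*y + 1, f_y(x, y) = -2*x - 2*y.
  f_x(P) = -5, f_y(P) = -6 (gradient nonzero, so P is smooth).
Step 3: tangent line at P: -5·(x − 1) + -6·(y − 2) = 0.
Expanding: -5*x - 6*y + 17 = 0.


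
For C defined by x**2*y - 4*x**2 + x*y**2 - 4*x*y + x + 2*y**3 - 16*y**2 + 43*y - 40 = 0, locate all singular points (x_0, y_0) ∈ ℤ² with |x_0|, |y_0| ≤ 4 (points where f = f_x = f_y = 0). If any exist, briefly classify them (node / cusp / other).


Singular points: {(-1, 3)}; classification: node.

Compute partial derivatives:
  f_x = 2*x*y - 8*x + y**2 - 4*y + 1.
  f_y = x**2 + 2*x*y - 4*x + 6*y**2 - 32*y + 43.
Scan x_0 ∈ {−4, ..., 4}. For each x_0, f_y(x_0, y) is a polynomial in y; find its integer roots y ∈ {−4, ..., 4}, then test f_x and f at those candidates.
  x = -4: f_y(-4, y) = 6*y**2 - 40*y + 75; no integer root y with |y| ≤ 4.
  x = -3: f_y(-3, y) = 6*y**2 - 38*y + 64; no integer root y with |y| ≤ 4.
  x = -2: f_y(-2, y) = 6*y**2 - 36*y + 55; no integer root y with |y| ≤ 4.
  x = -1: f_y(-1, y) = 6*y**2 - 34*y + 48; vanishes at y ∈ {3}. (-1, 3): f_x = 0, f = 0 — SINGULAR.
  x = 0: f_y(0, y) = 6*y**2 - 32*y + 43; no integer root y with |y| ≤ 4.
  x = 1: f_y(1, y) = 6*y**2 - 30*y + 40; no integer root y with |y| ≤ 4.
  x = 2: f_y(2, y) = 6*y**2 - 28*y + 39; no integer root y with |y| ≤ 4.
  x = 3: f_y(3, y) = 6*y**2 - 26*y + 40; no integer root y with |y| ≤ 4.
  x = 4: f_y(4, y) = 6*y**2 - 24*y + 43; no integer root y with |y| ≤ 4.
Only singular point on the grid: (-1, 3).
Classify: substitute x = -1 + u, y = 3 + v and expand: f = u**2*v - u**2 + u*v**2 + 2*v**3 + v**2.
No constant or linear terms (consistent with a singular point). Quadratic part: -u**2 + v**2. Cubic part: u**2*v + u*v**2 + 2*v**3.
The quadratic part v**2 - u**2 = (v − u)(v + u) splits into two distinct linear factors, so there are two distinct tangent lines y − 3 = ±(x − -1) — this is a node (ordinary double point).
Classification: node.


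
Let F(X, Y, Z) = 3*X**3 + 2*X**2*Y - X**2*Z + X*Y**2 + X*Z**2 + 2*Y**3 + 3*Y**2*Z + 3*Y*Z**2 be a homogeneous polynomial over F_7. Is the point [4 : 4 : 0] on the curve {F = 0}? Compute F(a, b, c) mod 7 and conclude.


F(4,4,0) ≡ 1 (mod 7); P is NOT on the curve.

Evaluate F(4, 4, 0) term-by-term (mod 7).
  3*X**3 ↦ 3·64·1·1 = 192
  2*X**2*Y ↦ 2·16·4·1 = 128
  -X**2*Z ↦ -1·16·1·0 = 0
  X*Y**2 ↦ 1·4·16·1 = 64
  X*Z**2 ↦ 1·4·1·0 = 0
  2*Y**3 ↦ 2·1·64·1 = 128
  3*Y**2*Z ↦ 3·1·16·0 = 0
  3*Y*Z**2 ↦ 3·1·4·0 = 0
Sum: F(4, 4, 0) = (192) + (128) + (0) + (64) + (0) + (128) + (0) + (0) = 512.
Reducing mod 7: 512 ≡ 1 (mod 7).
Since F(a, b, c) ≡ 1 ≠ 0 (mod 7), P does NOT lie on the curve.


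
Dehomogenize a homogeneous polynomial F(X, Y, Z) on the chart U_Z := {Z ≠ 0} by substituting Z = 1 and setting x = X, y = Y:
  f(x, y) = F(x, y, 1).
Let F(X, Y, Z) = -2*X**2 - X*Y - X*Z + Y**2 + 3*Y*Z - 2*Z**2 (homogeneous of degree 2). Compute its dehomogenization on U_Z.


f(x, y) = -2*x**2 - x*y - x + y**2 + 3*y - 2

On U_Z we set Z = 1. Each monomial c·X^i·Y^j·Z^k in F becomes c·x^i·y^j·1^k = c·x^i·y^j.
Substituting Z = 1: F(X, Y, 1) = -2*x**2 - x*y - x + y**2 + 3*y - 2.
Note: deg(f) ≤ deg(F) = 2; strict inequality happens when F is divisible by Z (lost terms).


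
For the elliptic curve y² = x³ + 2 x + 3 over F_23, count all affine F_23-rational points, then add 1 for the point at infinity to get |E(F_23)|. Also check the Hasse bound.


Affine points = {(0, 7), (0, 16), (1, 11), (1, 12), (3, 6), (3, 17), (4, 11), (4, 12), (5, 0), (6, 1), (6, 22), (8, 5), (8, 18), (13, 8), (13, 15), (15, 2), (15, 21), (18, 11), (18, 12), (19, 0), (20, 4), (20, 19), (22, 0)}; affine count = 23; |E(F_23)| = 24.

Discriminant check: Δ ∝ 4a³ + 27b² = 4·2³ + 27·3² = 4·8 + 27·9 ≡ 22 (mod 23). Nonzero ⇒ E is nonsingular.
For each x ∈ F_23, compute rhs = x³ + 2·x + 3 mod 23, then count y ∈ F_23 with y² ≡ rhs.
  x = 0: rhs = 3, matching y values: 7, 16 (2 points).
  x = 1: rhs = 6, matching y values: 11, 12 (2 points).
  x = 2: rhs = 15, matching y values: none (0 points).
  x = 3: rhs = 13, matching y values: 6, 17 (2 points).
  x = 4: rhs = 6, matching y values: 11, 12 (2 points).
  x = 5: rhs = 0, matching y values: 0 (1 points).
  x = 6: rhs = 1, matching y values: 1, 22 (2 points).
  x = 7: rhs = 15, matching y values: none (0 points).
  x = 8: rhs = 2, matching y values: 5, 18 (2 points).
  x = 9: rhs = 14, matching y values: none (0 points).
  x = 10: rhs = 11, matching y values: none (0 points).
  x = 11: rhs = 22, matching y values: none (0 points).
  x = 12: rhs = 7, matching y values: none (0 points).
  x = 13: rhs = 18, matching y values: 8, 15 (2 points).
  x = 14: rhs = 15, matching y values: none (0 points).
  x = 15: rhs = 4, matching y values: 2, 21 (2 points).
  x = 16: rhs = 14, matching y values: none (0 points).
  x = 17: rhs = 5, matching y values: none (0 points).
  x = 18: rhs = 6, matching y values: 11, 12 (2 points).
  x = 19: rhs = 0, matching y values: 0 (1 points).
  x = 20: rhs = 16, matching y values: 4, 19 (2 points).
  x = 21: rhs = 14, matching y values: none (0 points).
  x = 22: rhs = 0, matching y values: 0 (1 points).
Total affine count: 23.
Full point count |E(F_23)| = 23 + 1 = 24.
Hasse bound: |24 − (23+1)| = |0| = 0 ≤ 2√23 ≈ 9.5917 ✓.


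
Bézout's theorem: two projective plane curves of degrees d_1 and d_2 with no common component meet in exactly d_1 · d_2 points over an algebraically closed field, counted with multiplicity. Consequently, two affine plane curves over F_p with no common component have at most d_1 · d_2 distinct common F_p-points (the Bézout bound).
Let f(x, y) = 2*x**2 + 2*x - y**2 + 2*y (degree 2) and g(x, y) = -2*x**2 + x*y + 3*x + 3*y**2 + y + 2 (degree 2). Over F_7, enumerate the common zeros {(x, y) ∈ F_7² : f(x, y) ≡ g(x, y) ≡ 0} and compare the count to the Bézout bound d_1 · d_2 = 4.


Common zeros: ∅; count = 0; Bézout bound = 4.

deg(f) = 2, deg(g) = 2, so Bézout bound = 4.
Scan x ∈ F_7. For each x, list the y ∈ F_7 with f(x, y) ≡ 0 and those with g(x, y) ≡ 0 (mod 7); the common zeros in that column are the intersection.
  x = 0: f ≡ 0 at y ∈ {0, 2}; g ≡ 0 at y ∈ ∅; common: ∅.
  x = 1: f ≡ 0 at y ∈ ∅; g ≡ 0 at y ∈ ∅; common: ∅.
  x = 2: f ≡ 0 at y ∈ ∅; g ≡ 0 at y ∈ {0, 6}; common: ∅.
  x = 3: f ≡ 0 at y ∈ {3, 6}; g ≡ 0 at y ∈ {0, 1}; common: ∅.
  x = 4: f ≡ 0 at y ∈ ∅; g ≡ 0 at y ∈ ∅; common: ∅.
  x = 5: f ≡ 0 at y ∈ ∅; g ≡ 0 at y ∈ ∅; common: ∅.
  x = 6: f ≡ 0 at y ∈ {0, 2}; g ≡ 0 at y ∈ {1, 6}; common: ∅.
Collecting: common zeros = ∅, so the count is 0.
Comparison with the Bézout bound: 0 ≤ 4 = deg(f)·deg(g), as expected for curves with no common component (the affine F_7-count falls short of the bound because intersections may lie at infinity, over extension fields, or carry multiplicity).


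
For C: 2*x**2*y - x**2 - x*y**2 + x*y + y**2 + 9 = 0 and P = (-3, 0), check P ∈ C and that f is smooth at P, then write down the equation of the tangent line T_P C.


Tangent line at P: 6*x + 15*y + 18 = 0.

Step 1: f(-3, 0) = 0, so P lies on C.
Step 2: partial derivatives
  f_x(x, y) = 4*x*y - 2*x - y**2 + y, f_y(x, y) = 2*x**2 - 2*x*y + x + 2*y.
  f_x(P) = 6, f_y(P) = 15 (gradient nonzero, so P is smooth).
Step 3: tangent line at P: 6·(x − -3) + 15·(y − 0) = 0.
Expanding: 6*x + 15*y + 18 = 0.


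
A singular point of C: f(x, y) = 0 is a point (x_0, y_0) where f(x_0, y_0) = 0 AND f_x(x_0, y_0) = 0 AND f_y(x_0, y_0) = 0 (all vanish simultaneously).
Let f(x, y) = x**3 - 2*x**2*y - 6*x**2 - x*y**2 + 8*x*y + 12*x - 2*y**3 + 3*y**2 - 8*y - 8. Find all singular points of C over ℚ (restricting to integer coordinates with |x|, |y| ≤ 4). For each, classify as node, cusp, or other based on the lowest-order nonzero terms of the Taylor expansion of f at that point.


Singular points: {(2, 0)}; classification: cusp.

Compute partial derivatives:
  f_x = 3*x**2 - 4*x*y - 12*x - y**2 + 8*y + 12.
  f_y = -2*x**2 - 2*x*y + 8*x - 6*y**2 + 6*y - 8.
Scan x_0 ∈ {−4, ..., 4}. For each x_0, f_y(x_0, y) is a polynomial in y; find its integer roots y ∈ {−4, ..., 4}, then test f_x and f at those candidates.
  x = -4: f_y(-4, y) = -6*y**2 + 14*y - 72; no integer root y with |y| ≤ 4.
  x = -3: f_y(-3, y) = -6*y**2 + 12*y - 50; no integer root y with |y| ≤ 4.
  x = -2: f_y(-2, y) = -6*y**2 + 10*y - 32; no integer root y with |y| ≤ 4.
  x = -1: f_y(-1, y) = -6*y**2 + 8*y - 18; no integer root y with |y| ≤ 4.
  x = 0: f_y(0, y) = -6*y**2 + 6*y - 8; no integer root y with |y| ≤ 4.
  x = 1: f_y(1, y) = -6*y**2 + 4*y - 2; no integer root y with |y| ≤ 4.
  x = 2: f_y(2, y) = -6*y**2 + 2*y; vanishes at y ∈ {0}. (2, 0): f_x = 0, f = 0 — SINGULAR.
  x = 3: f_y(3, y) = -6*y**2 - 2; no integer root y with |y| ≤ 4.
  x = 4: f_y(4, y) = -6*y**2 - 2*y - 8; no integer root y with |y| ≤ 4.
Only singular point on the grid: (2, 0).
Classify: substitute x = 2 + u, y = 0 + v and expand: f = u**3 - 2*u**2*v - u*v**2 - 2*v**3 + v**2.
No constant or linear terms (consistent with a singular point). Quadratic part: v**2. Cubic part: u**3 - 2*u**2*v - u*v**2 - 2*v**3.
The quadratic part v**2 is a perfect square, so there is a single (double) tangent line v = 0, i.e. y = 0. Restricting the cubic part to that line (v = 0) leaves u**3 ≠ 0, so f is not divisible by v and the branch is v² ≈ -u**3 to lowest order — this is a cusp.
Classification: cusp.


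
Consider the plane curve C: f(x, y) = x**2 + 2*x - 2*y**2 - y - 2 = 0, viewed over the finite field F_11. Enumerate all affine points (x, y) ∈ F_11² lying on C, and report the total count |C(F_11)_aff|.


Affine F_11-points: {(1, 6), (1, 10), (2, 7), (2, 9), (4, 0), (4, 5), (5, 0), (5, 5), (7, 7), (7, 9), (8, 6), (8, 10)}; count = 12.

For each of the 121 pairs (x, y) ∈ F_11², evaluate f(x, y) mod 11. Record the zeros.
  x = 0: [0↦9, 1↦6, 2↦10, 3↦10, 4↦6, 5↦9, 6↦8, 7↦3, 8↦5, 9↦3, 10↦8]  zeros at y ∈ ∅
  x = 1: [0↦1, 1↦9, 2↦2, 3↦2, 4↦9, 5↦1, 6↦0, 7↦6, 8↦8, 9↦6, 10↦0]  zeros at y ∈ {6, 10}
  x = 2: [0↦6, 1↦3, 2↦7, 3↦7, 4↦3, 5↦6, 6↦5, 7↦0, 8↦2, 9↦0, 10↦5]  zeros at y ∈ {7, 9}
  x = 3: [0↦2, 1↦10, 2↦3, 3↦3, 4↦10, 5↦2, 6↦1, 7↦7, 8↦9, 9↦7, 10↦1]  zeros at y ∈ ∅
  x = 4: [0↦0, 1↦8, 2↦1, 3↦1, 4↦8, 5↦0, 6↦10, 7↦5, 8↦7, 9↦5, 10↦10]  zeros at y ∈ {0, 5}
  x = 5: [0↦0, 1↦8, 2↦1, 3↦1, 4↦8, 5↦0, 6↦10, 7↦5, 8↦7, 9↦5, 10↦10]  zeros at y ∈ {0, 5}
  x = 6: [0↦2, 1↦10, 2↦3, 3↦3, 4↦10, 5↦2, 6↦1, 7↦7, 8↦9, 9↦7, 10↦1]  zeros at y ∈ ∅
  x = 7: [0↦6, 1↦3, 2↦7, 3↦7, 4↦3, 5↦6, 6↦5, 7↦0, 8↦2, 9↦0, 10↦5]  zeros at y ∈ {7, 9}
  x = 8: [0↦1, 1↦9, 2↦2, 3↦2, 4↦9, 5↦1, 6↦0, 7↦6, 8↦8, 9↦6, 10↦0]  zeros at y ∈ {6, 10}
  x = 9: [0↦9, 1↦6, 2↦10, 3↦10, 4↦6, 5↦9, 6↦8, 7↦3, 8↦5, 9↦3, 10↦8]  zeros at y ∈ ∅
  x = 10: [0↦8, 1↦5, 2↦9, 3↦9, 4↦5, 5↦8, 6↦7, 7↦2, 8↦4, 9↦2, 10↦7]  zeros at y ∈ ∅
Collecting zeros: affine points = {(1, 6), (1, 10), (2, 7), (2, 9), (4, 0), (4, 5), (5, 0), (5, 5), (7, 7), (7, 9), (8, 6), (8, 10)}.
Total count |C(F_11)_aff| = 12.


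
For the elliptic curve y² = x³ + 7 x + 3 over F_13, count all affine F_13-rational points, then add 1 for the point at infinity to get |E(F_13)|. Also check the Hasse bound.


Affine points = {(0, 4), (0, 9), (2, 5), (2, 8), (3, 5), (3, 8), (4, 2), (4, 11), (6, 1), (6, 12), (8, 5), (8, 8)}; affine count = 12; |E(F_13)| = 13.

Discriminant check: Δ ∝ 4a³ + 27b² = 4·7³ + 27·3² = 4·343 + 27·9 ≡ 3 (mod 13). Nonzero ⇒ E is nonsingular.
For each x ∈ F_13, compute rhs = x³ + 7·x + 3 mod 13, then count y ∈ F_13 with y² ≡ rhs.
  x = 0: rhs = 3, matching y values: 4, 9 (2 points).
  x = 1: rhs = 11, matching y values: none (0 points).
  x = 2: rhs = 12, matching y values: 5, 8 (2 points).
  x = 3: rhs = 12, matching y values: 5, 8 (2 points).
  x = 4: rhs = 4, matching y values: 2, 11 (2 points).
  x = 5: rhs = 7, matching y values: none (0 points).
  x = 6: rhs = 1, matching y values: 1, 12 (2 points).
  x = 7: rhs = 5, matching y values: none (0 points).
  x = 8: rhs = 12, matching y values: 5, 8 (2 points).
  x = 9: rhs = 2, matching y values: none (0 points).
  x = 10: rhs = 7, matching y values: none (0 points).
  x = 11: rhs = 7, matching y values: none (0 points).
  x = 12: rhs = 8, matching y values: none (0 points).
Total affine count: 12.
Full point count |E(F_13)| = 12 + 1 = 13.
Hasse bound: |13 − (13+1)| = |-1| = 1 ≤ 2√13 ≈ 7.2111 ✓.


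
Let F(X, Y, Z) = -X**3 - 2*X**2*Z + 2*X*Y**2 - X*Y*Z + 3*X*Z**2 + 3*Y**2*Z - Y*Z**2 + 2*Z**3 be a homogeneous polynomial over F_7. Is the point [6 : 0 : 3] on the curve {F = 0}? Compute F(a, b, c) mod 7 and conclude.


F(6,0,3) ≡ 1 (mod 7); P is NOT on the curve.

Evaluate F(6, 0, 3) term-by-term (mod 7).
  -X**3 ↦ -1·216·1·1 = -216
  -2*X**2*Z ↦ -2·36·1·3 = -216
  2*X*Y**2 ↦ 2·6·0·1 = 0
  -X*Y*Z ↦ -1·6·0·3 = 0
  3*X*Z**2 ↦ 3·6·1·9 = 162
  3*Y**2*Z ↦ 3·1·0·3 = 0
  -Y*Z**2 ↦ -1·1·0·9 = 0
  2*Z**3 ↦ 2·1·1·27 = 54
Sum: F(6, 0, 3) = (-216) + (-216) + (0) + (0) + (162) + (0) + (0) + (54) = -216.
Reducing mod 7: -216 ≡ 1 (mod 7).
Since F(a, b, c) ≡ 1 ≠ 0 (mod 7), P does NOT lie on the curve.


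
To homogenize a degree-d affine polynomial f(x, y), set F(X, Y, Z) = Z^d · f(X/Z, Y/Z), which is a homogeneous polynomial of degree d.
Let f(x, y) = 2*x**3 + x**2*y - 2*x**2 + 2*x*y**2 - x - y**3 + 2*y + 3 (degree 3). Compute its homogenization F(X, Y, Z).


F(X, Y, Z) = 2*X**3 + X**2*Y - 2*X**2*Z + 2*X*Y**2 - X*Z**2 - Y**3 + 2*Y*Z**2 + 3*Z**3

deg(f) = 3.
Substitute x = X/Z, y = Y/Z into f, then multiply by Z^3.
  monomial 2·x^3·y^0 ↦ 2·X^3·Y^0·Z^0.
  monomial 1·x^2·y^1 ↦ 1·X^2·Y^1·Z^0.
  monomial -2·x^2·y^0 ↦ -2·X^2·Y^0·Z^1.
  monomial 2·x^1·y^2 ↦ 2·X^1·Y^2·Z^0.
  monomial -1·x^1·y^0 ↦ -1·X^1·Y^0·Z^2.
  monomial -1·x^0·y^3 ↦ -1·X^0·Y^3·Z^0.
  monomial 2·x^0·y^1 ↦ 2·X^0·Y^1·Z^2.
  monomial 3·x^0·y^0 ↦ 3·X^0·Y^0·Z^3.
Collecting: F(X, Y, Z) = 2*X**3 + X**2*Y - 2*X**2*Z + 2*X*Y**2 - X*Z**2 - Y**3 + 2*Y*Z**2 + 3*Z**3.


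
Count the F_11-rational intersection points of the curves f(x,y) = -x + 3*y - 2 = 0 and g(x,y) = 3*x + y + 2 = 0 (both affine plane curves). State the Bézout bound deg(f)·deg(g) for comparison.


Common zeros: {(8, 7)}; count = 1; Bézout bound = 1.

deg(f) = 1, deg(g) = 1, so Bézout bound = 1.
Scan x ∈ F_11. For each x, list the y ∈ F_11 with f(x, y) ≡ 0 and those with g(x, y) ≡ 0 (mod 11); the common zeros in that column are the intersection.
  x = 0: f ≡ 0 at y ∈ {8}; g ≡ 0 at y ∈ {9}; common: ∅.
  x = 1: f ≡ 0 at y ∈ {1}; g ≡ 0 at y ∈ {6}; common: ∅.
  x = 2: f ≡ 0 at y ∈ {5}; g ≡ 0 at y ∈ {3}; common: ∅.
  x = 3: f ≡ 0 at y ∈ {9}; g ≡ 0 at y ∈ {0}; common: ∅.
  x = 4: f ≡ 0 at y ∈ {2}; g ≡ 0 at y ∈ {8}; common: ∅.
  x = 5: f ≡ 0 at y ∈ {6}; g ≡ 0 at y ∈ {5}; common: ∅.
  x = 6: f ≡ 0 at y ∈ {10}; g ≡ 0 at y ∈ {2}; common: ∅.
  x = 7: f ≡ 0 at y ∈ {3}; g ≡ 0 at y ∈ {10}; common: ∅.
  x = 8: f ≡ 0 at y ∈ {7}; g ≡ 0 at y ∈ {7}; common: {7}.
  x = 9: f ≡ 0 at y ∈ {0}; g ≡ 0 at y ∈ {4}; common: ∅.
  x = 10: f ≡ 0 at y ∈ {4}; g ≡ 0 at y ∈ {1}; common: ∅.
Collecting: common zeros = {(8, 7)}, so the count is 1.
Comparison with the Bézout bound: 1 ≤ 1 = deg(f)·deg(g), as expected for curves with no common component (the bound is attained).


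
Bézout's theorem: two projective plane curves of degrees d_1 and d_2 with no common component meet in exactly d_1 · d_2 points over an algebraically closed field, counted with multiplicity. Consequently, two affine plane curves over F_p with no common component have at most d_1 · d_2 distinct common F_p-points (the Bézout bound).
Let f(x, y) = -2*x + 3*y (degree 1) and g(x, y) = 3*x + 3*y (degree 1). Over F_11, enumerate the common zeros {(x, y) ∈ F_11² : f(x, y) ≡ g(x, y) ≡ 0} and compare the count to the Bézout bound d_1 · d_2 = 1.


Common zeros: {(0, 0)}; count = 1; Bézout bound = 1.

deg(f) = 1, deg(g) = 1, so Bézout bound = 1.
Scan x ∈ F_11. For each x, list the y ∈ F_11 with f(x, y) ≡ 0 and those with g(x, y) ≡ 0 (mod 11); the common zeros in that column are the intersection.
  x = 0: f ≡ 0 at y ∈ {0}; g ≡ 0 at y ∈ {0}; common: {0}.
  x = 1: f ≡ 0 at y ∈ {8}; g ≡ 0 at y ∈ {10}; common: ∅.
  x = 2: f ≡ 0 at y ∈ {5}; g ≡ 0 at y ∈ {9}; common: ∅.
  x = 3: f ≡ 0 at y ∈ {2}; g ≡ 0 at y ∈ {8}; common: ∅.
  x = 4: f ≡ 0 at y ∈ {10}; g ≡ 0 at y ∈ {7}; common: ∅.
  x = 5: f ≡ 0 at y ∈ {7}; g ≡ 0 at y ∈ {6}; common: ∅.
  x = 6: f ≡ 0 at y ∈ {4}; g ≡ 0 at y ∈ {5}; common: ∅.
  x = 7: f ≡ 0 at y ∈ {1}; g ≡ 0 at y ∈ {4}; common: ∅.
  x = 8: f ≡ 0 at y ∈ {9}; g ≡ 0 at y ∈ {3}; common: ∅.
  x = 9: f ≡ 0 at y ∈ {6}; g ≡ 0 at y ∈ {2}; common: ∅.
  x = 10: f ≡ 0 at y ∈ {3}; g ≡ 0 at y ∈ {1}; common: ∅.
Collecting: common zeros = {(0, 0)}, so the count is 1.
Comparison with the Bézout bound: 1 ≤ 1 = deg(f)·deg(g), as expected for curves with no common component (the bound is attained).


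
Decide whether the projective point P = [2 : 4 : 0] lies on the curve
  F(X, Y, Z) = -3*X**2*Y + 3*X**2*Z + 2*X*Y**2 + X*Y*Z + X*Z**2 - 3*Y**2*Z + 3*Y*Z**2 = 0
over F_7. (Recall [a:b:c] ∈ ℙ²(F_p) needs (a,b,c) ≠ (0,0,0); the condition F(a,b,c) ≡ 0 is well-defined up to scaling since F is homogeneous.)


F(2,4,0) ≡ 2 (mod 7); P is NOT on the curve.

Evaluate F(2, 4, 0) term-by-term (mod 7).
  -3*X**2*Y ↦ -3·4·4·1 = -48
  3*X**2*Z ↦ 3·4·1·0 = 0
  2*X*Y**2 ↦ 2·2·16·1 = 64
  X*Y*Z ↦ 1·2·4·0 = 0
  X*Z**2 ↦ 1·2·1·0 = 0
  -3*Y**2*Z ↦ -3·1·16·0 = 0
  3*Y*Z**2 ↦ 3·1·4·0 = 0
Sum: F(2, 4, 0) = (-48) + (0) + (64) + (0) + (0) + (0) + (0) = 16.
Reducing mod 7: 16 ≡ 2 (mod 7).
Since F(a, b, c) ≡ 2 ≠ 0 (mod 7), P does NOT lie on the curve.


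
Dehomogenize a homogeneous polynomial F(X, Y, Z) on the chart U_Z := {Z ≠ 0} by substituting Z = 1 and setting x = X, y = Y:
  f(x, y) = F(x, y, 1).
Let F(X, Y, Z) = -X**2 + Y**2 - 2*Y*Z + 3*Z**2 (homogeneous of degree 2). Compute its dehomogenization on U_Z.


f(x, y) = -x**2 + y**2 - 2*y + 3

On U_Z we set Z = 1. Each monomial c·X^i·Y^j·Z^k in F becomes c·x^i·y^j·1^k = c·x^i·y^j.
Substituting Z = 1: F(X, Y, 1) = -x**2 + y**2 - 2*y + 3.
Note: deg(f) ≤ deg(F) = 2; strict inequality happens when F is divisible by Z (lost terms).


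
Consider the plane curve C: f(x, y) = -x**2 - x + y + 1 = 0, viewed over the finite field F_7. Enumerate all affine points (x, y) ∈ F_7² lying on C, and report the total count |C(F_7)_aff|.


Affine F_7-points: {(0, 6), (1, 1), (2, 5), (3, 4), (4, 5), (5, 1), (6, 6)}; count = 7.

For each of the 49 pairs (x, y) ∈ F_7², evaluate f(x, y) mod 7. Record the zeros.
  x = 0: [0↦1, 1↦2, 2↦3, 3↦4, 4↦5, 5↦6, 6↦0]  zeros at y ∈ {6}
  x = 1: [0↦6, 1↦0, 2↦1, 3↦2, 4↦3, 5↦4, 6↦5]  zeros at y ∈ {1}
  x = 2: [0↦2, 1↦3, 2↦4, 3↦5, 4↦6, 5↦0, 6↦1]  zeros at y ∈ {5}
  x = 3: [0↦3, 1↦4, 2↦5, 3↦6, 4↦0, 5↦1, 6↦2]  zeros at y ∈ {4}
  x = 4: [0↦2, 1↦3, 2↦4, 3↦5, 4↦6, 5↦0, 6↦1]  zeros at y ∈ {5}
  x = 5: [0↦6, 1↦0, 2↦1, 3↦2, 4↦3, 5↦4, 6↦5]  zeros at y ∈ {1}
  x = 6: [0↦1, 1↦2, 2↦3, 3↦4, 4↦5, 5↦6, 6↦0]  zeros at y ∈ {6}
Collecting zeros: affine points = {(0, 6), (1, 1), (2, 5), (3, 4), (4, 5), (5, 1), (6, 6)}.
Total count |C(F_7)_aff| = 7.


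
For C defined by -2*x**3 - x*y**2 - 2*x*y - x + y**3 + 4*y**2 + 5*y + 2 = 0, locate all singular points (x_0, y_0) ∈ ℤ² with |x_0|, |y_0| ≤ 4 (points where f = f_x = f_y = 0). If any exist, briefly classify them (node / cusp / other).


Singular points: {(0, -1)}; classification: cusp.

Compute partial derivatives:
  f_x = -6*x**2 - y**2 - 2*y - 1.
  f_y = -2*x*y - 2*x + 3*y**2 + 8*y + 5.
Scan x_0 ∈ {−4, ..., 4}. For each x_0, f_y(x_0, y) is a polynomial in y; find its integer roots y ∈ {−4, ..., 4}, then test f_x and f at those candidates.
  x = -4: f_y(-4, y) = 3*y**2 + 16*y + 13; vanishes at y ∈ {-1}. (-4, -1): f_x = -96 ≠ 0.
  x = -3: f_y(-3, y) = 3*y**2 + 14*y + 11; vanishes at y ∈ {-1}. (-3, -1): f_x = -54 ≠ 0.
  x = -2: f_y(-2, y) = 3*y**2 + 12*y + 9; vanishes at y ∈ {-3, -1}. (-2, -3): f_x = -28 ≠ 0; (-2, -1): f_x = -24 ≠ 0.
  x = -1: f_y(-1, y) = 3*y**2 + 10*y + 7; vanishes at y ∈ {-1}. (-1, -1): f_x = -6 ≠ 0.
  x = 0: f_y(0, y) = 3*y**2 + 8*y + 5; vanishes at y ∈ {-1}. (0, -1): f_x = 0, f = 0 — SINGULAR.
  x = 1: f_y(1, y) = 3*y**2 + 6*y + 3; vanishes at y ∈ {-1}. (1, -1): f_x = -6 ≠ 0.
  x = 2: f_y(2, y) = 3*y**2 + 4*y + 1; vanishes at y ∈ {-1}. (2, -1): f_x = -24 ≠ 0.
  x = 3: f_y(3, y) = 3*y**2 + 2*y - 1; vanishes at y ∈ {-1}. (3, -1): f_x = -54 ≠ 0.
  x = 4: f_y(4, y) = 3*y**2 - 3; vanishes at y ∈ {-1, 1}. (4, -1): f_x = -96 ≠ 0; (4, 1): f_x = -100 ≠ 0.
Only singular point on the grid: (0, -1).
Classify: substitute x = 0 + u, y = -1 + v and expand: f = -2*u**3 - u*v**2 + v**3 + v**2.
No constant or linear terms (consistent with a singular point). Quadratic part: v**2. Cubic part: -2*u**3 - u*v**2 + v**3.
The quadratic part v**2 is a perfect square, so there is a single (double) tangent line v = 0, i.e. y = -1. Restricting the cubic part to that line (v = 0) leaves -2*u**3 ≠ 0, so f is not divisible by v and the branch is v² ≈ 2*u**3 to lowest order — this is a cusp.
Classification: cusp.


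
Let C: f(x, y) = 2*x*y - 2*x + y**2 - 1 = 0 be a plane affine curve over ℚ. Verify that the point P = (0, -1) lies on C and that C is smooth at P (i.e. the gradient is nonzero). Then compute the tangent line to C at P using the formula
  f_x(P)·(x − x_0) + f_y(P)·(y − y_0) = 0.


Tangent line at P: -4*x - 2*y - 2 = 0.

Step 1: f(0, -1) = 0, so P lies on C.
Step 2: partial derivatives
  f_x(x, y) = 2*y - 2, f_y(x, y) = 2*x + 2*y.
  f_x(P) = -4, f_y(P) = -2 (gradient nonzero, so P is smooth).
Step 3: tangent line at P: -4·(x − 0) + -2·(y − -1) = 0.
Expanding: -4*x - 2*y - 2 = 0.


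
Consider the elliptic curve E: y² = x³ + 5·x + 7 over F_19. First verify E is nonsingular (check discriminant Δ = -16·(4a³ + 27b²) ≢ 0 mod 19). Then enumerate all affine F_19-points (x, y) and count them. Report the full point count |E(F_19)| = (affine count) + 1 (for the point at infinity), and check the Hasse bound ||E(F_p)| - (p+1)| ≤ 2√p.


Affine points = {(0, 8), (0, 11), (2, 5), (2, 14), (3, 7), (3, 12), (5, 9), (5, 10), (6, 5), (6, 14), (7, 9), (7, 10), (11, 5), (11, 14), (12, 3), (12, 16), (14, 3), (14, 16), (18, 1), (18, 18)}; affine count = 20; |E(F_19)| = 21.

Discriminant check: Δ ∝ 4a³ + 27b² = 4·5³ + 27·7² = 4·125 + 27·49 ≡ 18 (mod 19). Nonzero ⇒ E is nonsingular.
For each x ∈ F_19, compute rhs = x³ + 5·x + 7 mod 19, then count y ∈ F_19 with y² ≡ rhs.
  x = 0: rhs = 7, matching y values: 8, 11 (2 points).
  x = 1: rhs = 13, matching y values: none (0 points).
  x = 2: rhs = 6, matching y values: 5, 14 (2 points).
  x = 3: rhs = 11, matching y values: 7, 12 (2 points).
  x = 4: rhs = 15, matching y values: none (0 points).
  x = 5: rhs = 5, matching y values: 9, 10 (2 points).
  x = 6: rhs = 6, matching y values: 5, 14 (2 points).
  x = 7: rhs = 5, matching y values: 9, 10 (2 points).
  x = 8: rhs = 8, matching y values: none (0 points).
  x = 9: rhs = 2, matching y values: none (0 points).
  x = 10: rhs = 12, matching y values: none (0 points).
  x = 11: rhs = 6, matching y values: 5, 14 (2 points).
  x = 12: rhs = 9, matching y values: 3, 16 (2 points).
  x = 13: rhs = 8, matching y values: none (0 points).
  x = 14: rhs = 9, matching y values: 3, 16 (2 points).
  x = 15: rhs = 18, matching y values: none (0 points).
  x = 16: rhs = 3, matching y values: none (0 points).
  x = 17: rhs = 8, matching y values: none (0 points).
  x = 18: rhs = 1, matching y values: 1, 18 (2 points).
Total affine count: 20.
Full point count |E(F_19)| = 20 + 1 = 21.
Hasse bound: |21 − (19+1)| = |1| = 1 ≤ 2√19 ≈ 8.7178 ✓.


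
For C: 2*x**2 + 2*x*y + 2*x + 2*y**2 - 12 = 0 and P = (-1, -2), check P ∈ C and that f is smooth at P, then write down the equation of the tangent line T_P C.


Tangent line at P: -6*x - 10*y - 26 = 0.

Step 1: f(-1, -2) = 0, so P lies on C.
Step 2: partial derivatives
  f_x(x, y) = 4*x + 2*y + 2, f_y(x, y) = 2*x + 4*y.
  f_x(P) = -6, f_y(P) = -10 (gradient nonzero, so P is smooth).
Step 3: tangent line at P: -6·(x − -1) + -10·(y − -2) = 0.
Expanding: -6*x - 10*y - 26 = 0.
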